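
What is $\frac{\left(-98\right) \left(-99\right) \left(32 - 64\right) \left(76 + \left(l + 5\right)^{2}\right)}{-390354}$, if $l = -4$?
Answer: $\frac{3984288}{65059} \approx 61.241$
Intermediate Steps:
$\frac{\left(-98\right) \left(-99\right) \left(32 - 64\right) \left(76 + \left(l + 5\right)^{2}\right)}{-390354} = \frac{\left(-98\right) \left(-99\right) \left(32 - 64\right) \left(76 + \left(-4 + 5\right)^{2}\right)}{-390354} = 9702 \left(- 32 \left(76 + 1^{2}\right)\right) \left(- \frac{1}{390354}\right) = 9702 \left(- 32 \left(76 + 1\right)\right) \left(- \frac{1}{390354}\right) = 9702 \left(\left(-32\right) 77\right) \left(- \frac{1}{390354}\right) = 9702 \left(-2464\right) \left(- \frac{1}{390354}\right) = \left(-23905728\right) \left(- \frac{1}{390354}\right) = \frac{3984288}{65059}$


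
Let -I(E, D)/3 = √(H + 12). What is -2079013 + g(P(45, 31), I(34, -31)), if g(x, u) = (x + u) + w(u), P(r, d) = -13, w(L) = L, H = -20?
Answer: -2079026 - 12*I*√2 ≈ -2.079e+6 - 16.971*I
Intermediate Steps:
I(E, D) = -6*I*√2 (I(E, D) = -3*√(-20 + 12) = -6*I*√2)
g(x, u) = x + 2*u (g(x, u) = (x + u) + u = (u + x) + u = x + 2*u)
-2079013 + g(P(45, 31), I(34, -31)) = -2079013 + (-13 + 2*(-6*I*√2)) = -2079013 + (-13 - 12*I*√2) = -2079026 - 12*I*√2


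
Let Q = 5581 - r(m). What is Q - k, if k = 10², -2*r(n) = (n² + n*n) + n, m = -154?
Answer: 29120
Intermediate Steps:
r(n) = -n² - n/2 (r(n) = -((n² + n*n) + n)/2 = -((n² + n²) + n)/2 = -(2*n² + n)/2 = -(n + 2*n²)/2 = -n² - n/2)
Q = 29220 (Q = 5581 - (-1)*(-154)*(½ - 154) = 5581 - (-1)*(-154)*(-307)/2 = 5581 - 1*(-23639) = 5581 + 23639 = 29220)
k = 100
Q - k = 29220 - 1*100 = 29220 - 100 = 29120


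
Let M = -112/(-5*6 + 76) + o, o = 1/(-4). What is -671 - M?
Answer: -61485/92 ≈ -668.32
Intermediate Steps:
o = -¼ ≈ -0.25000
M = -247/92 (M = -112/(-5*6 + 76) - ¼ = -112/(-30 + 76) - ¼ = -112/46 - ¼ = (1/46)*(-112) - ¼ = -56/23 - ¼ = -247/92 ≈ -2.6848)
-671 - M = -671 - 1*(-247/92) = -671 + 247/92 = -61485/92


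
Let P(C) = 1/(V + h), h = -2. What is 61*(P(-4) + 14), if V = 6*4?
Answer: 18849/22 ≈ 856.77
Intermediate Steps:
V = 24
P(C) = 1/22 (P(C) = 1/(24 - 2) = 1/22)
61*(P(-4) + 14) = 61*(1/22 + 14) = 61*(309/22) = 18849/22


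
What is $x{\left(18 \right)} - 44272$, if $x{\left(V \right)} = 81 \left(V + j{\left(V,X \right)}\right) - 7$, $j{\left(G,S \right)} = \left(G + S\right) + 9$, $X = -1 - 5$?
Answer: $-41120$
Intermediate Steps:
$X = -6$ ($X = -1 - 5 = -6$)
$j{\left(G,S \right)} = 9 + G + S$
$x{\left(V \right)} = 236 + 162 V$ ($x{\left(V \right)} = 81 \left(V + \left(9 + V - 6\right)\right) - 7 = 81 \left(V + \left(3 + V\right)\right) - 7 = 81 \left(3 + 2 V\right) - 7 = \left(243 + 162 V\right) - 7 = 236 + 162 V$)
$x{\left(18 \right)} - 44272 = \left(236 + 162 \cdot 18\right) - 44272 = \left(236 + 2916\right) - 44272 = 3152 - 44272 = -41120$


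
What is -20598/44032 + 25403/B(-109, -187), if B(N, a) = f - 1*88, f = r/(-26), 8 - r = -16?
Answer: -1820611867/6362624 ≈ -286.14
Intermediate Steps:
r = 24 (r = 8 - 1*(-16) = 8 + 16 = 24)
f = -12/13 (f = 24/(-26) = 24*(-1/26) = -12/13 ≈ -0.92308)
B(N, a) = -1156/13 (B(N, a) = -12/13 - 1*88 = -12/13 - 88 = -1156/13)
-20598/44032 + 25403/B(-109, -187) = -20598/44032 + 25403/(-1156/13) = -20598*1/44032 + 25403*(-13/1156) = -10299/22016 - 330239/1156 = -1820611867/6362624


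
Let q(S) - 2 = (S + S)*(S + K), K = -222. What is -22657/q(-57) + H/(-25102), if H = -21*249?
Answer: -28743713/57031744 ≈ -0.50399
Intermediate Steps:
H = -5229
q(S) = 2 + 2*S*(-222 + S) (q(S) = 2 + (S + S)*(S - 222) = 2 + (2*S)*(-222 + S) = 2 + 2*S*(-222 + S))
-22657/q(-57) + H/(-25102) = -22657/(2 - 444*(-57) + 2*(-57)²) - 5229/(-25102) = -22657/(2 + 25308 + 2*3249) - 5229*(-1/25102) = -22657/(2 + 25308 + 6498) + 747/3586 = -22657/31808 + 747/3586 = -28743713/57031744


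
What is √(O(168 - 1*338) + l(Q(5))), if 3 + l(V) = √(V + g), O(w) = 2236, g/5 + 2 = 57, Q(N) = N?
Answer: √(2233 + 2*√70) ≈ 47.431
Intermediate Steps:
g = 275 (g = -10 + 5*57 = -10 + 285 = 275)
l(V) = -3 + √(275 + V) (l(V) = -3 + √(V + 275) = -3 + √(275 + V))
√(O(168 - 1*338) + l(Q(5))) = √(2236 + (-3 + √(275 + 5))) = √(2236 + (-3 + √280)) = √(2236 + (-3 + 2*√70)) = √(2233 + 2*√70)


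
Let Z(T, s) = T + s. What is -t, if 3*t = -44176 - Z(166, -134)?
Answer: 14736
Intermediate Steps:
t = -14736 (t = (-44176 - (166 - 134))/3 = (-44176 - 1*32)/3 = (-44176 - 32)/3 = (⅓)*(-44208) = -14736)
-t = -1*(-14736) = 14736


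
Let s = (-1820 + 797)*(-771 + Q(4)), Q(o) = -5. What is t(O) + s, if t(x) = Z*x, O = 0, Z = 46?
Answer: 793848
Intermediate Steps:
t(x) = 46*x
s = 793848 (s = (-1820 + 797)*(-771 - 5) = -1023*(-776) = 793848)
t(O) + s = 46*0 + 793848 = 0 + 793848 = 793848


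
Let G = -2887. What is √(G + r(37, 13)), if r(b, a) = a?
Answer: I*√2874 ≈ 53.61*I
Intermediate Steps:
√(G + r(37, 13)) = √(-2887 + 13) = √(-2874) = I*√2874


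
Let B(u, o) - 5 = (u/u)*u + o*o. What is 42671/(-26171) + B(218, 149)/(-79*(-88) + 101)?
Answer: 285899941/184584063 ≈ 1.5489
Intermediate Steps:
B(u, o) = 5 + u + o**2 (B(u, o) = 5 + ((u/u)*u + o*o) = 5 + (1*u + o**2) = 5 + (u + o**2) = 5 + u + o**2)
42671/(-26171) + B(218, 149)/(-79*(-88) + 101) = 42671/(-26171) + (5 + 218 + 149**2)/(-79*(-88) + 101) = 42671*(-1/26171) + (5 + 218 + 22201)/(6952 + 101) = -42671/26171 + 22424/7053 = 285899941/184584063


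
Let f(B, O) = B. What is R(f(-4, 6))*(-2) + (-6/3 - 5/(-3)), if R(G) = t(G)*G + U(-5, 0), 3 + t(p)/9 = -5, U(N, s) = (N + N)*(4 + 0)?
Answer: -1489/3 ≈ -496.33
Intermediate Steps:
U(N, s) = 8*N (U(N, s) = (2*N)*4 = 8*N)
t(p) = -72 (t(p) = -27 + 9*(-5) = -27 - 45 = -72)
R(G) = -40 - 72*G (R(G) = -72*G + 8*(-5) = -72*G - 40 = -40 - 72*G)
R(f(-4, 6))*(-2) + (-6/3 - 5/(-3)) = (-40 - 72*(-4))*(-2) + (-6/3 - 5/(-3)) = (-40 + 288)*(-2) + (-6*⅓ - 5*(-⅓)) = 248*(-2) + (-2 + 5/3) = -496 - ⅓ = -1489/3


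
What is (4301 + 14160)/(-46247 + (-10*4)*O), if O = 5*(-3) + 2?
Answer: -18461/45727 ≈ -0.40372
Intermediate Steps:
O = -13 (O = -15 + 2 = -13)
(4301 + 14160)/(-46247 + (-10*4)*O) = (4301 + 14160)/(-46247 - 10*4*(-13)) = 18461/(-46247 - 40*(-13)) = 18461/(-46247 + 520) = 18461/(-45727) = 18461*(-1/45727) = -18461/45727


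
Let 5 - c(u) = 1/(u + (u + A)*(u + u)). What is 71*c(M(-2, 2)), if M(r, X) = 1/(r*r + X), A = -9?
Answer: 9514/25 ≈ 380.56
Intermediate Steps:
M(r, X) = 1/(X + r**2) (M(r, X) = 1/(r**2 + X) = 1/(X + r**2))
c(u) = 5 - 1/(u + 2*u*(-9 + u)) (c(u) = 5 - 1/(u + (u - 9)*(u + u)) = 5 - 1/(u + (-9 + u)*(2*u)) = 5 - 1/(u + 2*u*(-9 + u)))
71*c(M(-2, 2)) = 71*((-1 - 85/(2 + (-2)**2) + 10*(1/(2 + (-2)**2))**2)/((1/(2 + (-2)**2))*(-17 + 2/(2 + (-2)**2)))) = 71*((-1 - 85/(2 + 4) + 10*(1/(2 + 4))**2)/((1/(2 + 4))*(-17 + 2/(2 + 4)))) = 71*((-1 - 85/6 + 10*(1/6)**2)/((1/6)*(-17 + 2/6))) = 71*((-1 - 85*1/6 + 10*(1/6)**2)/((1/6)*(-17 + 2*(1/6)))) = 71*(6*(-1 - 85/6 + 10*(1/36))/(-17 + 1/3)) = 71*(6*(-1 - 85/6 + 5/18)/(-50/3)) = 71*(6*(-3/50)*(-134/9)) = 71*(134/25) = 9514/25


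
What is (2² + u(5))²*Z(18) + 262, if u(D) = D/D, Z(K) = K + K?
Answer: 1162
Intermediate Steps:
Z(K) = 2*K
u(D) = 1
(2² + u(5))²*Z(18) + 262 = (2² + 1)²*(2*18) + 262 = (4 + 1)²*36 + 262 = 5²*36 + 262 = 25*36 + 262 = 900 + 262 = 1162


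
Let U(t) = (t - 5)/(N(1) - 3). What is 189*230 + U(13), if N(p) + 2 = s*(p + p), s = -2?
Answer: 391222/9 ≈ 43469.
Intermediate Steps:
N(p) = -2 - 4*p (N(p) = -2 - 2*(p + p) = -2 - 4*p)
U(t) = 5/9 - t/9 (U(t) = (t - 5)/((-2 - 4*1) - 3) = (-5 + t)/((-2 - 4) - 3) = (-5 + t)/(-6 - 3) = (-5 + t)/(-9) = (-5 + t)*(-1/9) = 5/9 - t/9)
189*230 + U(13) = 189*230 + (5/9 - 1/9*13) = 43470 + (5/9 - 13/9) = 43470 - 8/9 = 391222/9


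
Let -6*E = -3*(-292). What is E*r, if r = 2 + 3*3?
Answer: -1606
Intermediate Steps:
r = 11 (r = 2 + 9 = 11)
E = -146 (E = -(-1)*(-292)/2 = -⅙*876 = -146)
E*r = -146*11 = -1606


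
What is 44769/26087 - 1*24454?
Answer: -637886729/26087 ≈ -24452.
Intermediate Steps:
44769/26087 - 1*24454 = 44769*(1/26087) - 24454 = 44769/26087 - 24454 = -637886729/26087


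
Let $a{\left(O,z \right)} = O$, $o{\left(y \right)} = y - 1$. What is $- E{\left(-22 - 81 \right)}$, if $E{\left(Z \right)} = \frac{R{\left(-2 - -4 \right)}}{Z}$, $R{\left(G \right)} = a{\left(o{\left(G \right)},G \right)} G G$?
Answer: $\frac{4}{103} \approx 0.038835$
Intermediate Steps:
$o{\left(y \right)} = -1 + y$
$R{\left(G \right)} = G^{2} \left(-1 + G\right)$ ($R{\left(G \right)} = \left(-1 + G\right) G G = G \left(-1 + G\right) G = G^{2} \left(-1 + G\right)$)
$E{\left(Z \right)} = \frac{4}{Z}$ ($E{\left(Z \right)} = \frac{\left(-2 - -4\right)^{2} \left(-1 - -2\right)}{Z} = \frac{\left(-2 + 4\right)^{2} \left(-1 + \left(-2 + 4\right)\right)}{Z} = \frac{2^{2} \left(-1 + 2\right)}{Z} = \frac{4 \cdot 1}{Z} = \frac{4}{Z}$)
$- E{\left(-22 - 81 \right)} = - \frac{4}{-22 - 81} = - \frac{4}{-103} = - \frac{4 \left(-1\right)}{103} = \left(-1\right) \left(- \frac{4}{103}\right) = \frac{4}{103}$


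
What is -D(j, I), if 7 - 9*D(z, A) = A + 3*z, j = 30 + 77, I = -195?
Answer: 119/9 ≈ 13.222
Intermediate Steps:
j = 107
D(z, A) = 7/9 - z/3 - A/9 (D(z, A) = 7/9 - (A + 3*z)/9 = 7/9 + (-z/3 - A/9) = 7/9 - z/3 - A/9)
-D(j, I) = -(7/9 - ⅓*107 - ⅑*(-195)) = -(7/9 - 107/3 + 65/3) = -1*(-119/9) = 119/9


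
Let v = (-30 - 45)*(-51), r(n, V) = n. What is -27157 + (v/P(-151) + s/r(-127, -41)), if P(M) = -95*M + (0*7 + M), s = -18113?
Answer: -48696658469/1802638 ≈ -27014.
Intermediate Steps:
v = 3825 (v = -75*(-51) = 3825)
P(M) = -94*M (P(M) = -95*M + (0 + M) = -95*M + M = -94*M)
-27157 + (v/P(-151) + s/r(-127, -41)) = -27157 + (3825/((-94*(-151))) - 18113/(-127)) = -27157 + (3825/14194 - 18113*(-1/127)) = -27157 + (3825*(1/14194) + 18113/127) = -27157 + (3825/14194 + 18113/127) = -27157 + 257581697/1802638 = -48696658469/1802638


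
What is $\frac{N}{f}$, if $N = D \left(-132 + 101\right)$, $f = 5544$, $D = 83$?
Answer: $- \frac{2573}{5544} \approx -0.46411$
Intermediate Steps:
$N = -2573$ ($N = 83 \left(-132 + 101\right) = 83 \left(-31\right) = -2573$)
$\frac{N}{f} = - \frac{2573}{5544}$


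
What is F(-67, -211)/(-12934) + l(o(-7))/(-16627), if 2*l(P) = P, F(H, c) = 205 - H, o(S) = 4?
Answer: -2274206/107526809 ≈ -0.021150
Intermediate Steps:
l(P) = P/2
F(-67, -211)/(-12934) + l(o(-7))/(-16627) = (205 - 1*(-67))/(-12934) + ((1/2)*4)/(-16627) = (205 + 67)*(-1/12934) + 2*(-1/16627) = 272*(-1/12934) - 2/16627 = -136/6467 - 2/16627 = -2274206/107526809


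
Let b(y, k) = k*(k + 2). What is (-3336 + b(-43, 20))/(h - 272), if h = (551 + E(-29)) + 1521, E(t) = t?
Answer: -2896/1771 ≈ -1.6352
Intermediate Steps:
b(y, k) = k*(2 + k)
h = 2043 (h = (551 - 29) + 1521 = 522 + 1521 = 2043)
(-3336 + b(-43, 20))/(h - 272) = (-3336 + 20*(2 + 20))/(2043 - 272) = (-3336 + 20*22)/1771 = (-3336 + 440)*(1/1771) = -2896*1/1771 = -2896/1771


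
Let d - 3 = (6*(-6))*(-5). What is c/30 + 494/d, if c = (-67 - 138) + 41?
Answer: -844/305 ≈ -2.7672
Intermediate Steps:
c = -164 (c = -205 + 41 = -164)
d = 183 (d = 3 + (6*(-6))*(-5) = 3 - 36*(-5) = 3 + 180 = 183)
c/30 + 494/d = -164/30 + 494/183 = -164*1/30 + 494*(1/183) = -82/15 + 494/183 = -844/305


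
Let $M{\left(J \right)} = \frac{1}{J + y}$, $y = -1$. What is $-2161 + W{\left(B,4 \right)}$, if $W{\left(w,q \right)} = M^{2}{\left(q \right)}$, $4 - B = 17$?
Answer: $- \frac{19448}{9} \approx -2160.9$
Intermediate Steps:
$B = -13$ ($B = 4 - 17 = -13$)
$M{\left(J \right)} = \frac{1}{-1 + J}$ ($M{\left(J \right)} = \frac{1}{J - 1} = \frac{1}{-1 + J}$)
$W{\left(w,q \right)} = \frac{1}{\left(-1 + q\right)^{2}}$ ($W{\left(w,q \right)} = \left(\frac{1}{-1 + q}\right)^{2} = \frac{1}{\left(-1 + q\right)^{2}}$)
$-2161 + W{\left(B,4 \right)} = -2161 + \frac{1}{\left(-1 + 4\right)^{2}} = -2161 + \frac{1}{9} = - \frac{19448}{9}$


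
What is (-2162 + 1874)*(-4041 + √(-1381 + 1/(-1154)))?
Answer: 1163808 - 6480*I*√908198/577 ≈ 1.1638e+6 - 10703.0*I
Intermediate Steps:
(-2162 + 1874)*(-4041 + √(-1381 + 1/(-1154))) = -288*(-4041 + √(-1381 - 1/1154)) = -288*(-4041 + √(-1593675/1154)) = -288*(-4041 + 45*I*√908198/1154) = 1163808 - 6480*I*√908198/577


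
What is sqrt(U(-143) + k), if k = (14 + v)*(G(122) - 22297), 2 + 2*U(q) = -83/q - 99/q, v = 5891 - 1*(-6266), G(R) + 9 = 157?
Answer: I*sqrt(32618633003)/11 ≈ 16419.0*I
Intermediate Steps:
G(R) = 148 (G(R) = -9 + 157 = 148)
v = 12157 (v = 5891 + 6266 = 12157)
U(q) = -1 - 91/q (U(q) = -1 + (-83/q - 99/q)/2 = -1 + (-182/q)/2 = -1 - 91/q)
k = -269575479 (k = (14 + 12157)*(148 - 22297) = 12171*(-22149) = -269575479)
sqrt(U(-143) + k) = sqrt((-91 - 1*(-143))/(-143) - 269575479) = sqrt(-(-91 + 143)/143 - 269575479) = sqrt(-1/143*52 - 269575479) = sqrt(-4/11 - 269575479) = sqrt(-2965330273/11) = I*sqrt(32618633003)/11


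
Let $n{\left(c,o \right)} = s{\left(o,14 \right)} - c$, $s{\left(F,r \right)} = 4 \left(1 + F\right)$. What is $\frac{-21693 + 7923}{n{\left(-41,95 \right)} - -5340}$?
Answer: $- \frac{2754}{1153} \approx -2.3885$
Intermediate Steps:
$s{\left(F,r \right)} = 4 + 4 F$
$n{\left(c,o \right)} = 4 - c + 4 o$ ($n{\left(c,o \right)} = \left(4 + 4 o\right) - c = 4 - c + 4 o$)
$\frac{-21693 + 7923}{n{\left(-41,95 \right)} - -5340} = \frac{-21693 + 7923}{\left(4 - -41 + 4 \cdot 95\right) - -5340} = - \frac{13770}{\left(4 + 41 + 380\right) + 5340} = - \frac{13770}{425 + 5340} = - \frac{13770}{5765} = \left(-13770\right) \frac{1}{5765} = - \frac{2754}{1153}$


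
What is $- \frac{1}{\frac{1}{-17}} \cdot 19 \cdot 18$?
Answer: $5814$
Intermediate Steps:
$- \frac{1}{\frac{1}{-17}} \cdot 19 \cdot 18 = - \frac{1}{- \frac{1}{17}} \cdot 19 \cdot 18 = \left(-1\right) \left(-17\right) 19 \cdot 18 = 17 \cdot 19 \cdot 18 = 323 \cdot 18 = 5814$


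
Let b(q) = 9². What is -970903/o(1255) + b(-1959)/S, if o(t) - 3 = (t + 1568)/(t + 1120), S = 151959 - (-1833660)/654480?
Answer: -1274083127859583207/5496599388228 ≈ -2.3179e+5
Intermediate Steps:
S = 552533111/3636 (S = 151959 - (-1833660)/654480 = 151959 - 1*(-10187/3636) = 151959 + 10187/3636 = 552533111/3636 ≈ 1.5196e+5)
o(t) = 3 + (1568 + t)/(1120 + t) (o(t) = 3 + (t + 1568)/(t + 1120) = 3 + (1568 + t)/(1120 + t))
b(q) = 81
-970903/o(1255) + b(-1959)/S = -970903*(1120 + 1255)/(4*(1232 + 1255)) + 81/(552533111/3636) = -970903/(4*2487/2375) + 81*(3636/552533111) = -970903/(4*(1/2375)*2487) + 294516/552533111 = -970903/9948/2375 + 294516/552533111 = -970903*2375/9948 + 294516/552533111 = -2305894625/9948 + 294516/552533111 = -1274083127859583207/5496599388228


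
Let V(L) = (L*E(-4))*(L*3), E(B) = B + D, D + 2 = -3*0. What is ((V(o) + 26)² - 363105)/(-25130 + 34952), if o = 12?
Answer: 6221251/9822 ≈ 633.40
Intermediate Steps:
D = -2 (D = -2 - 3*0 = -2 + 0 = -2)
E(B) = -2 + B (E(B) = B - 2 = -2 + B)
V(L) = -18*L² (V(L) = (L*(-2 - 4))*(L*3) = (L*(-6))*(3*L) = (-6*L)*(3*L) = -18*L²)
((V(o) + 26)² - 363105)/(-25130 + 34952) = ((-18*12² + 26)² - 363105)/(-25130 + 34952) = ((-18*144 + 26)² - 363105)/9822 = ((-2592 + 26)² - 363105)*(1/9822) = ((-2566)² - 363105)*(1/9822) = (6584356 - 363105)*(1/9822) = 6221251*(1/9822) = 6221251/9822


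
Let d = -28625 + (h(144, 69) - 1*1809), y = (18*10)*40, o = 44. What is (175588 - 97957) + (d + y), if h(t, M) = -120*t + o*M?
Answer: 40153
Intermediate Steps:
y = 7200 (y = 180*40 = 7200)
h(t, M) = -120*t + 44*M
d = -44678 (d = -28625 + ((-120*144 + 44*69) - 1*1809) = -28625 + ((-17280 + 3036) - 1809) = -28625 + (-14244 - 1809) = -28625 - 16053 = -44678)
(175588 - 97957) + (d + y) = (175588 - 97957) + (-44678 + 7200) = 77631 - 37478 = 40153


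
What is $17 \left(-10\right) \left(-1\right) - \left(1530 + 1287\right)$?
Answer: $-2647$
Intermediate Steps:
$17 \left(-10\right) \left(-1\right) - \left(1530 + 1287\right) = \left(-170\right) \left(-1\right) - 2817 = 170 - 2817 = -2647$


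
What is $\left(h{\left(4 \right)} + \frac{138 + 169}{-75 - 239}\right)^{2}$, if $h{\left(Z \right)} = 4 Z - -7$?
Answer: $\frac{47817225}{98596} \approx 484.98$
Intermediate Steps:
$h{\left(Z \right)} = 7 + 4 Z$ ($h{\left(Z \right)} = 4 Z + 7 = 7 + 4 Z$)
$\left(h{\left(4 \right)} + \frac{138 + 169}{-75 - 239}\right)^{2} = \left(\left(7 + 4 \cdot 4\right) + \frac{138 + 169}{-75 - 239}\right)^{2} = \left(\left(7 + 16\right) + \frac{307}{-314}\right)^{2} = \left(23 + 307 \left(- \frac{1}{314}\right)\right)^{2} = \left(23 - \frac{307}{314}\right)^{2} = \left(\frac{6915}{314}\right)^{2} = \frac{47817225}{98596}$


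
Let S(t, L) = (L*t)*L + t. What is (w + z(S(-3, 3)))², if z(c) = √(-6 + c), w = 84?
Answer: 7020 + 1008*I ≈ 7020.0 + 1008.0*I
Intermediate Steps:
S(t, L) = t + t*L² (S(t, L) = t*L² + t = t + t*L²)
(w + z(S(-3, 3)))² = (84 + √(-6 - 3*(1 + 3²)))² = (84 + √(-6 - 3*(1 + 9)))² = (84 + √(-6 - 3*10))² = (84 + √(-6 - 30))² = (84 + √(-36))² = (84 + 6*I)²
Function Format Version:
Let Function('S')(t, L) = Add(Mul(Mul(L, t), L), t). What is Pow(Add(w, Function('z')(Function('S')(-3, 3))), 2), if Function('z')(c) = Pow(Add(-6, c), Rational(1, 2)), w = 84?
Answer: Add(7020, Mul(1008, I)) ≈ Add(7020.0, Mul(1008.0, I))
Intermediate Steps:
Function('S')(t, L) = Add(t, Mul(t, Pow(L, 2))) (Function('S')(t, L) = Add(Mul(t, Pow(L, 2)), t) = Add(t, Mul(t, Pow(L, 2))))
Pow(Add(w, Function('z')(Function('S')(-3, 3))), 2) = Pow(Add(84, Pow(Add(-6, Mul(-3, Add(1, Pow(3, 2)))), Rational(1, 2))), 2) = Pow(Add(84, Pow(Add(-6, Mul(-3, Add(1, 9))), Rational(1, 2))), 2) = Pow(Add(84, Pow(Add(-6, Mul(-3, 10)), Rational(1, 2))), 2) = Pow(Add(84, Pow(Add(-6, -30), Rational(1, 2))), 2) = Pow(Add(84, Pow(-36, Rational(1, 2))), 2) = Pow(Add(84, Mul(6, I)), 2)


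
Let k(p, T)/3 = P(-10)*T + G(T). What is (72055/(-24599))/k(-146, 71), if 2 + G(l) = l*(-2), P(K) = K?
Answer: 72055/63022638 ≈ 0.0011433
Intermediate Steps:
G(l) = -2 - 2*l (G(l) = -2 + l*(-2) = -2 - 2*l)
k(p, T) = -6 - 36*T (k(p, T) = 3*(-10*T + (-2 - 2*T)) = 3*(-2 - 12*T) = -6 - 36*T)
(72055/(-24599))/k(-146, 71) = (72055/(-24599))/(-6 - 36*71) = (72055*(-1/24599))/(-6 - 2556) = -72055/24599/(-2562) = -72055/24599*(-1/2562) = 72055/63022638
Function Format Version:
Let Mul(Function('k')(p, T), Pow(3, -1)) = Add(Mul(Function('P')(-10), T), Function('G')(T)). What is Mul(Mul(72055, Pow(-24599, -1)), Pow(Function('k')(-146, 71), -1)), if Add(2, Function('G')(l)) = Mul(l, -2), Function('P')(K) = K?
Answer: Rational(72055, 63022638) ≈ 0.0011433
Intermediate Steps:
Function('G')(l) = Add(-2, Mul(-2, l)) (Function('G')(l) = Add(-2, Mul(l, -2)) = Add(-2, Mul(-2, l)))
Function('k')(p, T) = Add(-6, Mul(-36, T)) (Function('k')(p, T) = Mul(3, Add(Mul(-10, T), Add(-2, Mul(-2, T)))) = Mul(3, Add(-2, Mul(-12, T))) = Add(-6, Mul(-36, T)))
Mul(Mul(72055, Pow(-24599, -1)), Pow(Function('k')(-146, 71), -1)) = Mul(Mul(72055, Pow(-24599, -1)), Pow(Add(-6, Mul(-36, 71)), -1)) = Mul(Mul(72055, Rational(-1, 24599)), Pow(Add(-6, -2556), -1)) = Mul(Rational(-72055, 24599), Pow(-2562, -1)) = Mul(Rational(-72055, 24599), Rational(-1, 2562)) = Rational(72055, 63022638)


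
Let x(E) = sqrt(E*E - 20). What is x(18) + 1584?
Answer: 1584 + 4*sqrt(19) ≈ 1601.4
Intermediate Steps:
x(E) = sqrt(-20 + E**2) (x(E) = sqrt(E**2 - 20) = sqrt(-20 + E**2))
x(18) + 1584 = sqrt(-20 + 18**2) + 1584 = sqrt(-20 + 324) + 1584 = sqrt(304) + 1584 = 4*sqrt(19) + 1584 = 1584 + 4*sqrt(19)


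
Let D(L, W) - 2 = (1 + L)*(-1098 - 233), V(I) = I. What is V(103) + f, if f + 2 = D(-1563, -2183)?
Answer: 2079125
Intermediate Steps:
D(L, W) = -1329 - 1331*L (D(L, W) = 2 + (1 + L)*(-1098 - 233) = 2 + (1 + L)*(-1331) = 2 + (-1331 - 1331*L) = -1329 - 1331*L)
f = 2079022 (f = -2 + (-1329 - 1331*(-1563)) = -2 + (-1329 + 2080353) = -2 + 2079024 = 2079022)
V(103) + f = 103 + 2079022 = 2079125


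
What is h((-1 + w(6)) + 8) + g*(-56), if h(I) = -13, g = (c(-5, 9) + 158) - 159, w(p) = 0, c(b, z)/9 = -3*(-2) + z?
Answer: -7517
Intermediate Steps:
c(b, z) = 54 + 9*z (c(b, z) = 9*(-3*(-2) + z) = 9*(6 + z) = 54 + 9*z)
g = 134 (g = ((54 + 9*9) + 158) - 159 = ((54 + 81) + 158) - 159 = (135 + 158) - 159 = 293 - 159 = 134)
h((-1 + w(6)) + 8) + g*(-56) = -13 + 134*(-56) = -13 - 7504 = -7517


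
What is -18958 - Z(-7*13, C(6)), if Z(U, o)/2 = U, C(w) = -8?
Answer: -18776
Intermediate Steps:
Z(U, o) = 2*U
-18958 - Z(-7*13, C(6)) = -18958 - 2*(-7*13) = -18958 - 2*(-91) = -18958 - 1*(-182) = -18958 + 182 = -18776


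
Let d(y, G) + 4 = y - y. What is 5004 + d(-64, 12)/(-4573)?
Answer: 22883296/4573 ≈ 5004.0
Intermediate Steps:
d(y, G) = -4 (d(y, G) = -4 + (y - y) = -4 + 0 = -4)
5004 + d(-64, 12)/(-4573) = 5004 - 4/(-4573) = 5004 - 4*(-1/4573) = 5004 + 4/4573 = 22883296/4573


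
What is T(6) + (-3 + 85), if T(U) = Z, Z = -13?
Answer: 69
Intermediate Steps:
T(U) = -13
T(6) + (-3 + 85) = -13 + (-3 + 85) = -13 + 82 = 69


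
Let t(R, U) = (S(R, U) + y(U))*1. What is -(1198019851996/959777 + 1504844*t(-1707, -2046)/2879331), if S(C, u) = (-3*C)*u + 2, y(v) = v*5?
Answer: 12188434318148/2879331 ≈ 4.2331e+6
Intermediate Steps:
y(v) = 5*v
S(C, u) = 2 - 3*C*u (S(C, u) = -3*C*u + 2 = 2 - 3*C*u)
t(R, U) = 2 + 5*U - 3*R*U (t(R, U) = ((2 - 3*R*U) + 5*U)*1 = (2 + 5*U - 3*R*U)*1 = 2 + 5*U - 3*R*U)
-(1198019851996/959777 + 1504844*t(-1707, -2046)/2879331) = -1504844/(2879331/((2 + 5*(-2046) - 3*(-1707)*(-2046)) - 1*(-2388327))) = -1504844/(2879331/((2 - 10230 - 10477566) + 2388327)) = -1504844/(2879331/(-10487794 + 2388327)) = -1504844/(2879331/(-8099467)) = -1504844/(2879331*(-1/8099467)) = -1504844/(-2879331/8099467) = -1504844*(-8099467/2879331) = 12188434318148/2879331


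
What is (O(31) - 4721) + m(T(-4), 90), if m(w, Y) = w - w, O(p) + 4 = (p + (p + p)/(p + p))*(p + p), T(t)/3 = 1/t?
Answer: -2741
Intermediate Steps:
T(t) = 3/t
O(p) = -4 + 2*p*(1 + p) (O(p) = -4 + (p + (p + p)/(p + p))*(p + p) = -4 + (p + (2*p)/((2*p)))*(2*p) = -4 + (p + (2*p)*(1/(2*p)))*(2*p) = -4 + (p + 1)*(2*p) = -4 + (1 + p)*(2*p) = -4 + 2*p*(1 + p))
m(w, Y) = 0
(O(31) - 4721) + m(T(-4), 90) = ((-4 + 2*31 + 2*31**2) - 4721) + 0 = ((-4 + 62 + 2*961) - 4721) + 0 = ((-4 + 62 + 1922) - 4721) + 0 = (1980 - 4721) + 0 = -2741 + 0 = -2741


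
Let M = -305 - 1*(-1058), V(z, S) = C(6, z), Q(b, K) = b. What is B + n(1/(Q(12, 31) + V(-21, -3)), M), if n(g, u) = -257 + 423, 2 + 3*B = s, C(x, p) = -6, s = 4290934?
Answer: 4291430/3 ≈ 1.4305e+6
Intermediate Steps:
V(z, S) = -6
M = 753 (M = -305 + 1058 = 753)
B = 4290932/3 (B = -⅔ + (⅓)*4290934 = -⅔ + 4290934/3 = 4290932/3 ≈ 1.4303e+6)
n(g, u) = 166
B + n(1/(Q(12, 31) + V(-21, -3)), M) = 4290932/3 + 166 = 4291430/3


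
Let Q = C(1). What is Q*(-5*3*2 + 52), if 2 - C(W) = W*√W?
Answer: 22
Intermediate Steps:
C(W) = 2 - W^(3/2) (C(W) = 2 - W*√W = 2 - W^(3/2))
Q = 1 (Q = 2 - 1^(3/2) = 2 - 1*1 = 2 - 1 = 1)
Q*(-5*3*2 + 52) = 1*(-5*3*2 + 52) = 1*(-15*2 + 52) = 1*(-30 + 52) = 1*22 = 22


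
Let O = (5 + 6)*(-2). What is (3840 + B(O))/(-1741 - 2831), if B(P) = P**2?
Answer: -1081/1143 ≈ -0.94576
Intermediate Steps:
O = -22 (O = 11*(-2) = -22)
(3840 + B(O))/(-1741 - 2831) = (3840 + (-22)**2)/(-1741 - 2831) = (3840 + 484)/(-4572) = 4324*(-1/4572) = -1081/1143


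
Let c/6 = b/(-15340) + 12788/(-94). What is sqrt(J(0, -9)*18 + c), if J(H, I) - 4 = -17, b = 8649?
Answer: I*sqrt(136923492404010)/360490 ≈ 32.46*I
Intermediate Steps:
J(H, I) = -13 (J(H, I) = 4 - 17 = -13)
c = -295471389/360490 (c = 6*(8649/(-15340) + 12788/(-94)) = 6*(8649*(-1/15340) + 12788*(-1/94)) = 6*(-8649/15340 - 6394/47) = 6*(-98490463/720980) = -295471389/360490 ≈ -819.64)
sqrt(J(0, -9)*18 + c) = sqrt(-13*18 - 295471389/360490) = sqrt(-234 - 295471389/360490) = sqrt(-379826049/360490) = I*sqrt(136923492404010)/360490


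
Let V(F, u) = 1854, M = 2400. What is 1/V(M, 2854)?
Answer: 1/1854 ≈ 0.00053937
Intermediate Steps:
1/V(M, 2854) = 1/1854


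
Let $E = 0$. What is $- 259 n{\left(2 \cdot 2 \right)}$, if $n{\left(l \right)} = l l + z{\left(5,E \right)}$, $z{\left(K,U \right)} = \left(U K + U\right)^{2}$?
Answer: $-4144$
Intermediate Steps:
$z{\left(K,U \right)} = \left(U + K U\right)^{2}$ ($z{\left(K,U \right)} = \left(K U + U\right)^{2} = \left(U + K U\right)^{2}$)
$n{\left(l \right)} = l^{2}$ ($n{\left(l \right)} = l l + 0^{2} \left(1 + 5\right)^{2} = l^{2} + 0 \cdot 6^{2} = l^{2} + 0 \cdot 36 = l^{2} + 0 = l^{2}$)
$- 259 n{\left(2 \cdot 2 \right)} = - 259 \left(2 \cdot 2\right)^{2} = - 259 \cdot 4^{2} = \left(-259\right) 16 = -4144$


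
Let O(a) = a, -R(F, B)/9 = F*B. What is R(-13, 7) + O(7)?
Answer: 826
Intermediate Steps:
R(F, B) = -9*B*F (R(F, B) = -9*F*B = -9*B*F)
R(-13, 7) + O(7) = -9*7*(-13) + 7 = 819 + 7 = 826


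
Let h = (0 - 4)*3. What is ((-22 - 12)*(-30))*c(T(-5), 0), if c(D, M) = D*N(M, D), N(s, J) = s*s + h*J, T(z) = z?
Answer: -306000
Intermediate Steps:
h = -12 (h = -4*3 = -12)
N(s, J) = s² - 12*J (N(s, J) = s*s - 12*J = s² - 12*J)
c(D, M) = D*(M² - 12*D)
((-22 - 12)*(-30))*c(T(-5), 0) = ((-22 - 12)*(-30))*(-5*(0² - 12*(-5))) = (-34*(-30))*(-5*(0 + 60)) = 1020*(-5*60) = 1020*(-300) = -306000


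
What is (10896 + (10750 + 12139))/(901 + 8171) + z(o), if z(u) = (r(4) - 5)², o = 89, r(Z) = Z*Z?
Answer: 1131497/9072 ≈ 124.72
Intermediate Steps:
r(Z) = Z²
z(u) = 121 (z(u) = (4² - 5)² = (16 - 5)² = 11² = 121)
(10896 + (10750 + 12139))/(901 + 8171) + z(o) = (10896 + (10750 + 12139))/(901 + 8171) + 121 = (10896 + 22889)/9072 + 121 = 33785*(1/9072) + 121 = 33785/9072 + 121 = 1131497/9072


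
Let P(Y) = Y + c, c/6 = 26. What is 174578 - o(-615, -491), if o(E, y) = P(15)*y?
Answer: 258539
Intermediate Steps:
c = 156 (c = 6*26 = 156)
P(Y) = 156 + Y (P(Y) = Y + 156 = 156 + Y)
o(E, y) = 171*y (o(E, y) = (156 + 15)*y = 171*y)
174578 - o(-615, -491) = 174578 - 171*(-491) = 174578 - 1*(-83961) = 174578 + 83961 = 258539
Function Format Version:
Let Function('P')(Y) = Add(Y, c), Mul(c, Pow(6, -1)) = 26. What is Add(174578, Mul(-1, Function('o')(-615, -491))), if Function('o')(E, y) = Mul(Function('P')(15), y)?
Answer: 258539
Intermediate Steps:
c = 156 (c = Mul(6, 26) = 156)
Function('P')(Y) = Add(156, Y) (Function('P')(Y) = Add(Y, 156) = Add(156, Y))
Function('o')(E, y) = Mul(171, y) (Function('o')(E, y) = Mul(Add(156, 15), y) = Mul(171, y))
Add(174578, Mul(-1, Function('o')(-615, -491))) = Add(174578, Mul(-1, Mul(171, -491))) = Add(174578, Mul(-1, -83961)) = Add(174578, 83961) = 258539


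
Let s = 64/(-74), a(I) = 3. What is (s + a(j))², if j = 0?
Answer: 6241/1369 ≈ 4.5588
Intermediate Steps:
s = -32/37 (s = 64*(-1/74) = -32/37 ≈ -0.86486)
(s + a(j))² = (-32/37 + 3)² = (79/37)² = 6241/1369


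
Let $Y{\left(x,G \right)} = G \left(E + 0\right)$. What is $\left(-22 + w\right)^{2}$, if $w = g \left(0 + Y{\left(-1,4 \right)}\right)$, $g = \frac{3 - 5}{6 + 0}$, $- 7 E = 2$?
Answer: $\frac{206116}{441} \approx 467.38$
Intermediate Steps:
$E = - \frac{2}{7}$ ($E = \left(- \frac{1}{7}\right) 2 = - \frac{2}{7} \approx -0.28571$)
$Y{\left(x,G \right)} = - \frac{2 G}{7}$ ($Y{\left(x,G \right)} = G \left(- \frac{2}{7} + 0\right) = G \left(- \frac{2}{7}\right) = - \frac{2 G}{7}$)
$g = - \frac{1}{3}$ ($g = - \frac{2}{6} = \left(-2\right) \frac{1}{6} = - \frac{1}{3} \approx -0.33333$)
$w = \frac{8}{21}$ ($w = - \frac{0 - \frac{8}{7}}{3} = \left(- \frac{1}{3}\right) \left(- \frac{8}{7}\right) = \frac{8}{21} \approx 0.38095$)
$\left(-22 + w\right)^{2} = \left(-22 + \frac{8}{21}\right)^{2} = \left(- \frac{454}{21}\right)^{2} = \frac{206116}{441}$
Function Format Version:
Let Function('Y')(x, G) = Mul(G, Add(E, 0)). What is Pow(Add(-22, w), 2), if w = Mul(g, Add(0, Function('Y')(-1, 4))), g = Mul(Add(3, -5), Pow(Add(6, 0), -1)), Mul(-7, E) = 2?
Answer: Rational(206116, 441) ≈ 467.38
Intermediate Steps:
E = Rational(-2, 7) (E = Mul(Rational(-1, 7), 2) = Rational(-2, 7) ≈ -0.28571)
Function('Y')(x, G) = Mul(Rational(-2, 7), G) (Function('Y')(x, G) = Mul(G, Add(Rational(-2, 7), 0)) = Mul(G, Rational(-2, 7)) = Mul(Rational(-2, 7), G))
g = Rational(-1, 3) (g = Mul(-2, Pow(6, -1)) = Mul(-2, Rational(1, 6)) = Rational(-1, 3) ≈ -0.33333)
w = Rational(8, 21) (w = Mul(Rational(-1, 3), Add(0, Mul(Rational(-2, 7), 4))) = Mul(Rational(-1, 3), Add(0, Rational(-8, 7))) = Mul(Rational(-1, 3), Rational(-8, 7)) = Rational(8, 21) ≈ 0.38095)
Pow(Add(-22, w), 2) = Pow(Add(-22, Rational(8, 21)), 2) = Pow(Rational(-454, 21), 2) = Rational(206116, 441)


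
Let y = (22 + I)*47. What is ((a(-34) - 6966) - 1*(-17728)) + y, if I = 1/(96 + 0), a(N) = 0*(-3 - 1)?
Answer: 1132463/96 ≈ 11796.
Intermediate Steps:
a(N) = 0 (a(N) = 0*(-4) = 0)
I = 1/96 ≈ 0.010417
y = 99311/96 (y = (22 + 1/96)*47 = (2113/96)*47 = 99311/96 ≈ 1034.5)
((a(-34) - 6966) - 1*(-17728)) + y = ((0 - 6966) - 1*(-17728)) + 99311/96 = (-6966 + 17728) + 99311/96 = 10762 + 99311/96 = 1132463/96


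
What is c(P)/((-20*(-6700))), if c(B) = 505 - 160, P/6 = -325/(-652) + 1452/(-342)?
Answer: 69/26800 ≈ 0.0025746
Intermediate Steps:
P = -139259/6194 (P = 6*(-325/(-652) + 1452/(-342)) = 6*(-325*(-1/652) + 1452*(-1/342)) = 6*(325/652 - 242/57) = 6*(-139259/37164) = -139259/6194 ≈ -22.483)
c(B) = 345
c(P)/((-20*(-6700))) = 345/((-20*(-6700))) = 345/134000 = 345*(1/134000) = 69/26800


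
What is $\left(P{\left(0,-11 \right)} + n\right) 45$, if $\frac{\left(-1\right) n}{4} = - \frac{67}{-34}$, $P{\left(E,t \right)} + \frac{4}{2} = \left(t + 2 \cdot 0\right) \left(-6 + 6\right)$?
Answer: $- \frac{7560}{17} \approx -444.71$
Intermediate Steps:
$P{\left(E,t \right)} = -2$ ($P{\left(E,t \right)} = -2 + \left(t + 2 \cdot 0\right) \left(-6 + 6\right) = -2 + \left(t + 0\right) 0 = -2 + t 0 = -2 + 0 = -2$)
$n = - \frac{134}{17}$ ($n = - 4 \left(- \frac{67}{-34}\right) = - 4 \left(\left(-67\right) \left(- \frac{1}{34}\right)\right) = \left(-4\right) \frac{67}{34} = - \frac{134}{17} \approx -7.8824$)
$\left(P{\left(0,-11 \right)} + n\right) 45 = \left(-2 - \frac{134}{17}\right) 45 = \left(- \frac{168}{17}\right) 45 = - \frac{7560}{17}$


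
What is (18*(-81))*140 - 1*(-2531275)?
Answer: 2327155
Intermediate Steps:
(18*(-81))*140 - 1*(-2531275) = -1458*140 + 2531275 = -204120 + 2531275 = 2327155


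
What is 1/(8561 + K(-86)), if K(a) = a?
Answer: 1/8475 ≈ 0.00011799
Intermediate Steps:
1/(8561 + K(-86)) = 1/(8561 - 86) = 1/8475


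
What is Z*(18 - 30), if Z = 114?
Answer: -1368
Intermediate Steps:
Z*(18 - 30) = 114*(18 - 30) = 114*(-12) = -1368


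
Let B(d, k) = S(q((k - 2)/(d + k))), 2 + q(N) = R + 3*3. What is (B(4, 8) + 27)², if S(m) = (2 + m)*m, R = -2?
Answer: 3844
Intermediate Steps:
q(N) = 5 (q(N) = -2 + (-2 + 3*3) = -2 + (-2 + 9) = -2 + 7 = 5)
S(m) = m*(2 + m)
B(d, k) = 35 (B(d, k) = 5*(2 + 5) = 5*7 = 35)
(B(4, 8) + 27)² = (35 + 27)² = 62² = 3844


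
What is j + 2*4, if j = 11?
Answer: 19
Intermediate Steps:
j + 2*4 = 11 + 2*4 = 11 + 8 = 19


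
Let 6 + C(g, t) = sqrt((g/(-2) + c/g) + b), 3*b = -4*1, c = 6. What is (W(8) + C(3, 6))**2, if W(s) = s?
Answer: (12 + I*sqrt(30))**2/36 ≈ 3.1667 + 3.6515*I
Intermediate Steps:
b = -4/3 (b = (-4*1)/3 = (1/3)*(-4) = -4/3 ≈ -1.3333)
C(g, t) = -6 + sqrt(-4/3 + 6/g - g/2) (C(g, t) = -6 + sqrt((g/(-2) + 6/g) - 4/3) = -6 + sqrt((g*(-1/2) + 6/g) - 4/3) = -6 + sqrt((-g/2 + 6/g) - 4/3) = -6 + sqrt((6/g - g/2) - 4/3) = -6 + sqrt(-4/3 + 6/g - g/2))
(W(8) + C(3, 6))**2 = (8 + (-6 + sqrt(-48 - 18*3 + 216/3)/6))**2 = (8 + (-6 + sqrt(-48 - 54 + 216*(1/3))/6))**2 = (8 + (-6 + sqrt(-48 - 54 + 72)/6))**2 = (8 + (-6 + sqrt(-30)/6))**2 = (8 + (-6 + (I*sqrt(30))/6))**2 = (8 + (-6 + I*sqrt(30)/6))**2 = (2 + I*sqrt(30)/6)**2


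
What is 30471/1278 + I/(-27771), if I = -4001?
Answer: 31530497/1314494 ≈ 23.987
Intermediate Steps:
30471/1278 + I/(-27771) = 30471/1278 - 4001/(-27771) = 30471*(1/1278) - 4001*(-1/27771) = 10157/426 + 4001/27771 = 31530497/1314494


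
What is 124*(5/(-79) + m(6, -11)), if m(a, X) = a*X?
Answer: -647156/79 ≈ -8191.8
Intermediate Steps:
m(a, X) = X*a
124*(5/(-79) + m(6, -11)) = 124*(5/(-79) - 11*6) = 124*(5*(-1/79) - 66) = 124*(-5/79 - 66) = 124*(-5219/79) = -647156/79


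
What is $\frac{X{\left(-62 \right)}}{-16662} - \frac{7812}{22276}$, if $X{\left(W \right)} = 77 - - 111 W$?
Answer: $\frac{5356159}{92790678} \approx 0.057723$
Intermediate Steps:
$X{\left(W \right)} = 77 + 111 W$
$\frac{X{\left(-62 \right)}}{-16662} - \frac{7812}{22276} = \frac{77 + 111 \left(-62\right)}{-16662} - \frac{7812}{22276} = \left(77 - 6882\right) \left(- \frac{1}{16662}\right) - \frac{1953}{5569} = \left(-6805\right) \left(- \frac{1}{16662}\right) - \frac{1953}{5569} = \frac{6805}{16662} - \frac{1953}{5569} = \frac{5356159}{92790678}$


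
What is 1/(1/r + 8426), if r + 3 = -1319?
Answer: 1322/11139171 ≈ 0.00011868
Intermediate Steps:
r = -1322 (r = -3 - 1319 = -1322)
1/(1/r + 8426) = 1/(1/(-1322) + 8426) = 1/(-1/1322 + 8426) = 1/(11139171/1322) = 1322/11139171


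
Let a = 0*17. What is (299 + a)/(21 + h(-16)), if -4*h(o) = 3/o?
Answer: 19136/1347 ≈ 14.206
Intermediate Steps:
h(o) = -3/(4*o)
a = 0
(299 + a)/(21 + h(-16)) = (299 + 0)/(21 - 3/4/(-16)) = 299/(21 - 3/4*(-1/16)) = 299/(21 + 3/64) = 299/(1347/64) = 299*(64/1347) = 19136/1347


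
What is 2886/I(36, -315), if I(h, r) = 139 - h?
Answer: 2886/103 ≈ 28.019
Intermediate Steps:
2886/I(36, -315) = 2886/(139 - 1*36) = 2886/(139 - 36) = 2886/103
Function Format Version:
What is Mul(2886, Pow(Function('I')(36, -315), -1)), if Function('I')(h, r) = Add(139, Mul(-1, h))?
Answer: Rational(2886, 103) ≈ 28.019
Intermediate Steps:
Mul(2886, Pow(Function('I')(36, -315), -1)) = Mul(2886, Pow(Add(139, Mul(-1, 36)), -1)) = Mul(2886, Pow(Add(139, -36), -1)) = Mul(2886, Pow(103, -1)) = Mul(2886, Rational(1, 103)) = Rational(2886, 103)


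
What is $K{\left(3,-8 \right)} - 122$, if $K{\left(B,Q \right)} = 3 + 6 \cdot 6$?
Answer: $-83$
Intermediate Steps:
$K{\left(B,Q \right)} = 39$ ($K{\left(B,Q \right)} = 3 + 36 = 39$)
$K{\left(3,-8 \right)} - 122 = 39 - 122 = -83$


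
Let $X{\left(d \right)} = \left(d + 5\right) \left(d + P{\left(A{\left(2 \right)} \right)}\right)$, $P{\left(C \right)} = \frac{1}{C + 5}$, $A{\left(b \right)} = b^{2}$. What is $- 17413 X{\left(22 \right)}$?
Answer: $-10395561$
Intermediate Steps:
$P{\left(C \right)} = \frac{1}{5 + C}$
$X{\left(d \right)} = \left(5 + d\right) \left(\frac{1}{9} + d\right)$ ($X{\left(d \right)} = \left(d + 5\right) \left(d + \frac{1}{5 + 2^{2}}\right) = \left(5 + d\right) \left(d + \frac{1}{5 + 4}\right) = \left(5 + d\right) \left(d + \frac{1}{9}\right) = \left(5 + d\right) \left(\frac{1}{9} + d\right)$)
$- 17413 X{\left(22 \right)} = - 17413 \left(\frac{5}{9} + 22^{2} + \frac{46}{9} \cdot 22\right) = - 17413 \left(\frac{5}{9} + 484 + \frac{1012}{9}\right) = \left(-17413\right) 597 = -10395561$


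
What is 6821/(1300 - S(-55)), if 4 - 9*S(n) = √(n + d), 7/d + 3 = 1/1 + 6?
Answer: 2872022976/547185877 - 122778*I*√213/547185877 ≈ 5.2487 - 0.0032747*I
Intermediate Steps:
d = 7/4 (d = 7/(-3 + (1/1 + 6)) = 7/(-3 + (1*1 + 6)) = 7/(-3 + (1 + 6)) = 7/(-3 + 7) = 7/4 ≈ 1.7500)
S(n) = 4/9 - √(7/4 + n)/9 (S(n) = 4/9 - √(n + 7/4)/9 = 4/9 - √(7/4 + n)/9)
6821/(1300 - S(-55)) = 6821/(1300 - (4/9 - √(7 + 4*(-55))/18)) = 6821/(1300 - (4/9 - √(7 - 220)/18)) = 6821/(1300 - (4/9 - I*√213/18)) = 6821/(1300 + (-4/9 + I*√213/18)) = 6821/(11696/9 + I*√213/18)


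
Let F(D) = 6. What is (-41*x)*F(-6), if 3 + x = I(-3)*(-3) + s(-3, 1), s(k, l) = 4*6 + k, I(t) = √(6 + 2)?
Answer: -4428 + 1476*√2 ≈ -2340.6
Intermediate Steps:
I(t) = 2*√2 (I(t) = √8 = 2*√2)
s(k, l) = 24 + k
x = 18 - 6*√2 (x = -3 + ((2*√2)*(-3) + (24 - 3)) = -3 + (-6*√2 + 21) = -3 + (21 - 6*√2) = 18 - 6*√2 ≈ 9.5147)
(-41*x)*F(-6) = -41*(18 - 6*√2)*6 = (-738 + 246*√2)*6 = -4428 + 1476*√2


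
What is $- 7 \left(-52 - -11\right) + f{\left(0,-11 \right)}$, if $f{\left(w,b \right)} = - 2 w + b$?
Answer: $276$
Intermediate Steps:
$f{\left(w,b \right)} = b - 2 w$
$- 7 \left(-52 - -11\right) + f{\left(0,-11 \right)} = - 7 \left(-52 - -11\right) - 11 = - 7 \left(-52 + 11\right) + \left(-11 + 0\right) = \left(-7\right) \left(-41\right) - 11 = 287 - 11 = 276$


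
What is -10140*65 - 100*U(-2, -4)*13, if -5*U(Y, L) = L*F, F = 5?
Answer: -664300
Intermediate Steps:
U(Y, L) = -L (U(Y, L) = -L*5/5 = -L)
-10140*65 - 100*U(-2, -4)*13 = -10140*65 - 100*(-1*(-4))*13 = -659100 - 100*4*13 = -659100 - 400*13 = -659100 - 1*5200 = -659100 - 5200 = -664300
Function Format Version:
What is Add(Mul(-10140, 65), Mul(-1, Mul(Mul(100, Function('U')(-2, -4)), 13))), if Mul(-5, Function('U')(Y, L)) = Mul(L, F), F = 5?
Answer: -664300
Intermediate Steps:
Function('U')(Y, L) = Mul(-1, L) (Function('U')(Y, L) = Mul(Rational(-1, 5), Mul(L, 5)) = Mul(Rational(-1, 5), Mul(5, L)) = Mul(-1, L))
Add(Mul(-10140, 65), Mul(-1, Mul(Mul(100, Function('U')(-2, -4)), 13))) = Add(Mul(-10140, 65), Mul(-1, Mul(Mul(100, Mul(-1, -4)), 13))) = Add(-659100, Mul(-1, Mul(Mul(100, 4), 13))) = Add(-659100, Mul(-1, Mul(400, 13))) = Add(-659100, Mul(-1, 5200)) = Add(-659100, -5200) = -664300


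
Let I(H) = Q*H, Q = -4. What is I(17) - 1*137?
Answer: -205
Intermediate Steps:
I(H) = -4*H
I(17) - 1*137 = -4*17 - 1*137 = -68 - 137 = -205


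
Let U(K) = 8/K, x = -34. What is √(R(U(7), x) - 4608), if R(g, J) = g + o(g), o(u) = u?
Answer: 4*I*√14105/7 ≈ 67.865*I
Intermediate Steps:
R(g, J) = 2*g (R(g, J) = g + g = 2*g)
√(R(U(7), x) - 4608) = √(2*(8/7) - 4608) = √(16/7 - 4608) = √(-32240/7) = 4*I*√14105/7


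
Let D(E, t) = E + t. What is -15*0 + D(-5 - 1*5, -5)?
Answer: -15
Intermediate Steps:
-15*0 + D(-5 - 1*5, -5) = -15*0 + ((-5 - 1*5) - 5) = 0 + ((-5 - 5) - 5) = 0 + (-10 - 5) = 0 - 15 = -15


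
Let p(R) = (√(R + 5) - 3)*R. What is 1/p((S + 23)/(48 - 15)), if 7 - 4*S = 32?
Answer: -52272/30887 - 264*√23991/30887 ≈ -3.0163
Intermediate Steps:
S = -25/4 (S = 7/4 - ¼*32 = 7/4 - 8 = -25/4 ≈ -6.2500)
p(R) = R*(-3 + √(5 + R)) (p(R) = (√(5 + R) - 3)*R = (-3 + √(5 + R))*R = R*(-3 + √(5 + R)))
1/p((S + 23)/(48 - 15)) = 1/(((-25/4 + 23)/(48 - 15))*(-3 + √(5 + (-25/4 + 23)/(48 - 15)))) = 1/(((67/4)/33)*(-3 + √(5 + (67/4)/33))) = 1/(((67/4)*(1/33))*(-3 + √(5 + (67/4)*(1/33)))) = 1/(67*(-3 + √(5 + 67/132))/132) = 1/(67*(-3 + √(727/132))/132) = 1/(67*(-3 + √23991/66)/132) = 1/(-67/44 + 67*√23991/8712)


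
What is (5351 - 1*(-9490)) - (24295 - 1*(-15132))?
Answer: -24586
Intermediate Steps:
(5351 - 1*(-9490)) - (24295 - 1*(-15132)) = (5351 + 9490) - (24295 + 15132) = 14841 - 1*39427 = 14841 - 39427 = -24586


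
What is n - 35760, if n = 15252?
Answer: -20508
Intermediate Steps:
n - 35760 = 15252 - 35760 = -20508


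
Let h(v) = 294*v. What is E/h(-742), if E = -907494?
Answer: 21607/5194 ≈ 4.1600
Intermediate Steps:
E/h(-742) = -907494/(294*(-742)) = -907494/(-218148) = -907494*(-1/218148) = 21607/5194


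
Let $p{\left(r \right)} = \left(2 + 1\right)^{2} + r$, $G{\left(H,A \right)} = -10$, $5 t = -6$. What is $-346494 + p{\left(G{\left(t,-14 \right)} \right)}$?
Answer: $-346495$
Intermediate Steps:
$t = - \frac{6}{5}$ ($t = \frac{1}{5} \left(-6\right) = - \frac{6}{5} \approx -1.2$)
$p{\left(r \right)} = 9 + r$ ($p{\left(r \right)} = 3^{2} + r = 9 + r$)
$-346494 + p{\left(G{\left(t,-14 \right)} \right)} = -346494 + \left(9 - 10\right) = -346494 - 1 = -346495$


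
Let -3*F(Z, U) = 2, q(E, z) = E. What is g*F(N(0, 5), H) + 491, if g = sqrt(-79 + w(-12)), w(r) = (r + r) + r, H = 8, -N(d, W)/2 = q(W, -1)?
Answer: 491 - 2*I*sqrt(115)/3 ≈ 491.0 - 7.1492*I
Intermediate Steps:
N(d, W) = -2*W
F(Z, U) = -2/3 (F(Z, U) = -1/3*2 = -2/3)
w(r) = 3*r (w(r) = 2*r + r = 3*r)
g = I*sqrt(115) (g = sqrt(-79 + 3*(-12)) = sqrt(-79 - 36) = sqrt(-115) = I*sqrt(115) ≈ 10.724*I)
g*F(N(0, 5), H) + 491 = (I*sqrt(115))*(-2/3) + 491 = -2*I*sqrt(115)/3 + 491 = 491 - 2*I*sqrt(115)/3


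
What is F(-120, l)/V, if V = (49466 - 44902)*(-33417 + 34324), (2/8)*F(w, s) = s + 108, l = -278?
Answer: -170/1034887 ≈ -0.00016427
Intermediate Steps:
F(w, s) = 432 + 4*s (F(w, s) = 4*(s + 108) = 4*(108 + s) = 432 + 4*s)
V = 4139548 (V = 4564*907 = 4139548)
F(-120, l)/V = (432 + 4*(-278))/4139548 = (432 - 1112)*(1/4139548) = -680*1/4139548 = -170/1034887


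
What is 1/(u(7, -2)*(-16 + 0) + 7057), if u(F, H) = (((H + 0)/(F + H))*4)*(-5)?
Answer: 1/6929 ≈ 0.00014432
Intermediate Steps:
u(F, H) = -20*H/(F + H) (u(F, H) = ((H/(F + H))*4)*(-5) = (4*H/(F + H))*(-5) = -20*H/(F + H))
1/(u(7, -2)*(-16 + 0) + 7057) = 1/((-20*(-2)/(7 - 2))*(-16 + 0) + 7057) = 1/(-20*(-2)/5*(-16) + 7057) = 1/(-20*(-2)*⅕*(-16) + 7057) = 1/(8*(-16) + 7057) = 1/(-128 + 7057) = 1/6929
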